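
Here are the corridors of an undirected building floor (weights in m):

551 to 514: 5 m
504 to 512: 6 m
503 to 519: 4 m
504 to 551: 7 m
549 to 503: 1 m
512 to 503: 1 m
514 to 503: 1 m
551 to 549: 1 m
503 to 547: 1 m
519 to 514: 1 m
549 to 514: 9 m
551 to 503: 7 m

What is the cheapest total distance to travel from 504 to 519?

9 m

Enumerating some paths:
504–512–503–514–519: 6+1+1+1 = 9
504–551–549–503–514–519: 7+1+1+1+1 = 11
504–512–503–519: 6+1+4 = 11
504–551–549–503–519: 7+1+1+4 = 13
The minimum is 9 m via 504–512–503–514–519.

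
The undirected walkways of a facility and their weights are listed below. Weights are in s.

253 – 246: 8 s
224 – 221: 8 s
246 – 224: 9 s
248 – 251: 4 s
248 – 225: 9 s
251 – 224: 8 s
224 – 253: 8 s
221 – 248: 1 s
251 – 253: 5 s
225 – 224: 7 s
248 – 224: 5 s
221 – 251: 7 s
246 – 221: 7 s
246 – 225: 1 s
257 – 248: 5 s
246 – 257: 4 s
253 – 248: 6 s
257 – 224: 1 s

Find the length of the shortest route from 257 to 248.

5 s

Candidate routes:
257–248: 5 = 5
257–224–248: 1+5 = 6
Cheapest is 257–248 at 5 s.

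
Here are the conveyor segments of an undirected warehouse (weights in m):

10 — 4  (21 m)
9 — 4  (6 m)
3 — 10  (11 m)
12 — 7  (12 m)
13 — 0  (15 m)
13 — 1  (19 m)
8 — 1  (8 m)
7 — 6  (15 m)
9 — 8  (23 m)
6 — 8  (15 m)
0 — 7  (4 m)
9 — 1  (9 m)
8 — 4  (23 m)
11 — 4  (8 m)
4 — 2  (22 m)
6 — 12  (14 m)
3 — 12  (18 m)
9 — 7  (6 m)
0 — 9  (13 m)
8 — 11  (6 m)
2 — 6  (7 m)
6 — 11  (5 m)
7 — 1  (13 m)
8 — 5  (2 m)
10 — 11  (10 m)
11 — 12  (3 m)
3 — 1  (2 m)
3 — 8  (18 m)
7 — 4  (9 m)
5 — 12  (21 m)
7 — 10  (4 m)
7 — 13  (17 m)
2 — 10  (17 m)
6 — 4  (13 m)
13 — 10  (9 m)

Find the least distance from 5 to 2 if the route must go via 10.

35 m

Shortest 5→10: 5 → 8 → 11 → 10 = 18
Shortest 10→2: 10 → 2 = 17
Total via 10: 18 + 17 = 35 m.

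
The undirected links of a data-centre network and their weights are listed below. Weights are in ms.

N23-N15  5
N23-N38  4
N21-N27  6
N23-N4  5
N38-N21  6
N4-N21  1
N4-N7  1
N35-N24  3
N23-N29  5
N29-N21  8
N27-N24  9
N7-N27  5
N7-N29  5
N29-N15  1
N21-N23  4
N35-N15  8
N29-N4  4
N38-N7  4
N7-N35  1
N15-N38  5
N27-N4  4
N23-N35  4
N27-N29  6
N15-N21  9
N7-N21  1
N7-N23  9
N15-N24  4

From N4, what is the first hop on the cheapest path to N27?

N27

Candidate routes:
N4–N7–N27: 1+5 = 6
N4–N27: 4 = 4
Cheapest is N4–N27 at 4 ms.
So from N4 the first move is to N27.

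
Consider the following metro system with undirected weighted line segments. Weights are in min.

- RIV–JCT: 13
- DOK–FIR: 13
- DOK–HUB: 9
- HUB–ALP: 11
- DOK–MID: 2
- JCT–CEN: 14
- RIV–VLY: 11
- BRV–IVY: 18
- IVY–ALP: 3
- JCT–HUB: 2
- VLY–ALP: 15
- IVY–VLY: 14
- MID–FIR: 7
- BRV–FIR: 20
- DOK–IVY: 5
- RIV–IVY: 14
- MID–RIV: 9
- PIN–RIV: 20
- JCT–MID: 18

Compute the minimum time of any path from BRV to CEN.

Running Dijkstra from BRV:
BRV: 0
IVY: 18  (via BRV)
FIR: 20  (via BRV)
ALP: 21  (via IVY)
DOK: 23  (via IVY)
MID: 25  (via DOK)
HUB: 32  (via ALP)
RIV: 32  (via IVY)
VLY: 32  (via IVY)
JCT: 34  (via HUB)
CEN: 48  (via JCT)
Shortest route: BRV–IVY–ALP–HUB–JCT–CEN = 48 min.

48 min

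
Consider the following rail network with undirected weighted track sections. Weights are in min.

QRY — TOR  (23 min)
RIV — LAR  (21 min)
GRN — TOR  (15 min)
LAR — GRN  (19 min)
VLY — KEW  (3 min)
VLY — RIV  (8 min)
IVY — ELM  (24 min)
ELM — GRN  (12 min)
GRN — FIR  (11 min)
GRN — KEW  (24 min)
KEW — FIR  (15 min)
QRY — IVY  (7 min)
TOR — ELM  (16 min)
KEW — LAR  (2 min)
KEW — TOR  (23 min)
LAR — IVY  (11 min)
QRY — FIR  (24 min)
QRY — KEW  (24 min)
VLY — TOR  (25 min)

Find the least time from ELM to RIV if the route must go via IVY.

Shortest ELM→IVY: ELM–IVY = 24
Best IVY to RIV: IVY–LAR–KEW–VLY–RIV costing 24
Total via IVY: 24 + 24 = 48 min.

48 min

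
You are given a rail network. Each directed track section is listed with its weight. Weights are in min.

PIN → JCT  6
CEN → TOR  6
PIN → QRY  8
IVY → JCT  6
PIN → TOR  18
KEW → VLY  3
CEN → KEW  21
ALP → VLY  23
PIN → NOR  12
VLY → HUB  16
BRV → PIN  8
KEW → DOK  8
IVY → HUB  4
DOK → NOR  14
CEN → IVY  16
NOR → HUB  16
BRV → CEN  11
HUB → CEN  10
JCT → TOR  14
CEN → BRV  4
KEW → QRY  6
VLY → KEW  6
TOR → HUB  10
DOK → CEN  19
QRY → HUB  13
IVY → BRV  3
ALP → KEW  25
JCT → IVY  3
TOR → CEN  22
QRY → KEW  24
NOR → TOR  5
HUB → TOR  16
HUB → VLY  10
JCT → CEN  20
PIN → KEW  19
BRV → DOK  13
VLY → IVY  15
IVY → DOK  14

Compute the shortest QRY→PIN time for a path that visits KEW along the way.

Shortest QRY→KEW: QRY → KEW = 24
Best KEW to PIN: KEW → VLY → IVY → BRV → PIN costing 29
Total via KEW: 24 + 29 = 53 min.

53 min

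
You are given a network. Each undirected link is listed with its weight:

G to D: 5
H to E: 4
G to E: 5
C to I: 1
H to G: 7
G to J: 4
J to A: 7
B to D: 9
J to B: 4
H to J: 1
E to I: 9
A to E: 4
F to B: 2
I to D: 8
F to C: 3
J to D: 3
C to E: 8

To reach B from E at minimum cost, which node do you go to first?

H

Compare a few routes:
E → I → C → F → B: 9+1+3+2 = 15
E → G → J → B: 5+4+4 = 13
E → C → F → B: 8+3+2 = 13
E → H → J → B: 4+1+4 = 9
The minimum is 9 via E → H → J → B.
So from E the first move is to H.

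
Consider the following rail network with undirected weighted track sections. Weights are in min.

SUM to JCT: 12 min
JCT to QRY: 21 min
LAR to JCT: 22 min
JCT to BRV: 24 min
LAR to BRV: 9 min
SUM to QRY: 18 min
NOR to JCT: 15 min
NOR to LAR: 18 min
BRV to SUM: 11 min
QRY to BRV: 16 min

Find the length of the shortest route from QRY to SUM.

18 min

Candidate routes:
QRY–SUM: 18 = 18
QRY–JCT–SUM: 21+12 = 33
QRY–BRV–SUM: 16+11 = 27
Cheapest is QRY–SUM at 18 min.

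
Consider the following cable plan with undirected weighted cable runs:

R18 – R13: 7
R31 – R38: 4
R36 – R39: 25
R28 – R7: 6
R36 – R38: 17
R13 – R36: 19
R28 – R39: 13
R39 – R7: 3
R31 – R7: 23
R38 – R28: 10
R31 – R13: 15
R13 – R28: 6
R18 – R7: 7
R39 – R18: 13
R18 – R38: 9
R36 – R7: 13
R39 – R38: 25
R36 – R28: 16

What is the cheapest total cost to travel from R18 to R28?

Candidate routes:
R18–R38–R28: 9+10 = 19
R18–R13–R28: 7+6 = 13
The minimum is 13 via R18–R13–R28.

13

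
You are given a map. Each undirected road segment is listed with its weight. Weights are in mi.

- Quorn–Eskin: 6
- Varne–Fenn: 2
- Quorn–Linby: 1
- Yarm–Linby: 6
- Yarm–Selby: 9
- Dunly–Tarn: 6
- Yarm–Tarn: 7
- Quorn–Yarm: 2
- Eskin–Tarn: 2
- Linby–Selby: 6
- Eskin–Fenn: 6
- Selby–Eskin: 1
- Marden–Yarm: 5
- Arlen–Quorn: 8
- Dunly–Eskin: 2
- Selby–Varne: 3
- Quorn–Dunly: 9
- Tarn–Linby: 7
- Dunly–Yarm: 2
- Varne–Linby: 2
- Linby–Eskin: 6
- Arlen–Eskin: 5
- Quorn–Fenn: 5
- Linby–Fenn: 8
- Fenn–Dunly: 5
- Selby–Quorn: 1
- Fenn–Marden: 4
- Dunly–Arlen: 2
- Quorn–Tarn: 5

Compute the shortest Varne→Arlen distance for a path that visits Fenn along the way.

9 mi

Best Varne to Fenn: Varne → Fenn costing 2
Best Fenn to Arlen: Fenn → Dunly → Arlen costing 7
Total via Fenn: 2 + 7 = 9 mi.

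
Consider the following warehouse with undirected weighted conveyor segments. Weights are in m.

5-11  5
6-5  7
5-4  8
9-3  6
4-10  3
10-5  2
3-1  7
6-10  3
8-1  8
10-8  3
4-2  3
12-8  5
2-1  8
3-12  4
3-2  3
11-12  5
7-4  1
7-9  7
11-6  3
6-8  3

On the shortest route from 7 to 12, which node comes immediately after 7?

4

Candidate routes:
7–4–10–6–8–12: 1+3+3+3+5 = 15
7–4–2–3–12: 1+3+3+4 = 11
7–4–10–6–11–12: 1+3+3+3+5 = 15
7–4–10–8–12: 1+3+3+5 = 12
The minimum is 11 m via 7–4–2–3–12.
So from 7 the first move is to 4.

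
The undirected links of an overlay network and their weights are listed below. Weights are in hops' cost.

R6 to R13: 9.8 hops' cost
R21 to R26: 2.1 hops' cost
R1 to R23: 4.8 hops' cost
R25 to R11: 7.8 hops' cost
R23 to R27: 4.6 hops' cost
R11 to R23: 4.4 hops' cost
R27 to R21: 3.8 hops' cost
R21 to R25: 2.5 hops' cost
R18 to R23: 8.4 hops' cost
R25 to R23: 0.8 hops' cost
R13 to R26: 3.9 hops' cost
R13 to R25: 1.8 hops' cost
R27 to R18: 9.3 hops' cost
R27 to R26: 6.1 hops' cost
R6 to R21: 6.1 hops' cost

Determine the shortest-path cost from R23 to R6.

Enumerating some paths:
R23 - R25 - R13 - R6: 0.8+1.8+9.8 = 12.4
R23 - R27 - R21 - R6: 4.6+3.8+6.1 = 14.5
R23 - R25 - R21 - R6: 0.8+2.5+6.1 = 9.4
The minimum is 9.4 hops' cost via R23 - R25 - R21 - R6.

9.4 hops' cost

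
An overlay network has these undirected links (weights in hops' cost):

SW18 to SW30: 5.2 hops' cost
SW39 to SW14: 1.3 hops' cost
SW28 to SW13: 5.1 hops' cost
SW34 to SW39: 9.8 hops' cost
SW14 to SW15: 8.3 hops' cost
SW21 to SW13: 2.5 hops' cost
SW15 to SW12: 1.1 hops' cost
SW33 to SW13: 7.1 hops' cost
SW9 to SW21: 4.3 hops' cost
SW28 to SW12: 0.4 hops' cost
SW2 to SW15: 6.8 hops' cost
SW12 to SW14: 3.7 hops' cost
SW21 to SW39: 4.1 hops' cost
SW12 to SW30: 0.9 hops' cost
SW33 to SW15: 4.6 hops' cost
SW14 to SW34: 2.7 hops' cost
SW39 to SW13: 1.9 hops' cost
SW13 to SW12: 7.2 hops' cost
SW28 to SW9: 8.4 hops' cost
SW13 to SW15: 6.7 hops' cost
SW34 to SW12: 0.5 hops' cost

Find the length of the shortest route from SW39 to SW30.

Running Dijkstra from SW39:
SW39: 0
SW14: 1.3  (via SW39)
SW13: 1.9  (via SW39)
SW34: 4  (via SW14)
SW21: 4.1  (via SW39)
SW12: 4.5  (via SW34)
SW28: 4.9  (via SW12)
SW30: 5.4  (via SW12)
Shortest route: SW39–SW14–SW34–SW12–SW30 = 5.4 hops' cost.

5.4 hops' cost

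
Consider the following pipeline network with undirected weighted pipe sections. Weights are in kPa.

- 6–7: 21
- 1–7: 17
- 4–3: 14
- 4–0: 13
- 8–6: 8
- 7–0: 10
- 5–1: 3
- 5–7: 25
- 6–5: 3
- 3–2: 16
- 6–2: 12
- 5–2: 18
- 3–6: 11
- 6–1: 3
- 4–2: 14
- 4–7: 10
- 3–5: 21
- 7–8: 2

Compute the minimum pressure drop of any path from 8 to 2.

20 kPa

Running Dijkstra from 8:
8: 0
7: 2  (via 8)
6: 8  (via 8)
1: 11  (via 6)
5: 11  (via 6)
0: 12  (via 7)
4: 12  (via 7)
3: 19  (via 6)
2: 20  (via 6)
Shortest route: 8 → 6 → 2 = 20 kPa.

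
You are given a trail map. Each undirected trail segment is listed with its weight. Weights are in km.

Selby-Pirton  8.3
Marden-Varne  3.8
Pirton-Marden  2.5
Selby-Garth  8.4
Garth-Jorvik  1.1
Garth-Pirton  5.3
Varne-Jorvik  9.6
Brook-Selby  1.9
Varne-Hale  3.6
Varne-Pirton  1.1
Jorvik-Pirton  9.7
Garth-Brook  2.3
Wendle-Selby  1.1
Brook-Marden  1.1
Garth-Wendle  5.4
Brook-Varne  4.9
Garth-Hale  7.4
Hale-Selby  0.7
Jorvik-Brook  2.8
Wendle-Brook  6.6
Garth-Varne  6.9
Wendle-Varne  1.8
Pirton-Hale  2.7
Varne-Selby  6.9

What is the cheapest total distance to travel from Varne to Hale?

Enumerating some paths:
Varne–Hale: 3.6 = 3.6
Varne–Pirton–Hale: 1.1+2.7 = 3.8
Cheapest is Varne–Hale at 3.6 km.

3.6 km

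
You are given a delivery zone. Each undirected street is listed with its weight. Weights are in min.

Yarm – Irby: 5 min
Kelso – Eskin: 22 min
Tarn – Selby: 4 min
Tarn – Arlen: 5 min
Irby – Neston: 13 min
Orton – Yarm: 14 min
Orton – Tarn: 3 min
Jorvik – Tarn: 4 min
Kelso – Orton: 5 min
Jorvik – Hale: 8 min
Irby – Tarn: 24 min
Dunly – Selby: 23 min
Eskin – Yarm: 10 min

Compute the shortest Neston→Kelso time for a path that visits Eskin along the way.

50 min

Shortest Neston→Eskin: Neston–Irby–Yarm–Eskin = 28
Shortest Eskin→Kelso: Eskin–Kelso = 22
Total via Eskin: 28 + 22 = 50 min.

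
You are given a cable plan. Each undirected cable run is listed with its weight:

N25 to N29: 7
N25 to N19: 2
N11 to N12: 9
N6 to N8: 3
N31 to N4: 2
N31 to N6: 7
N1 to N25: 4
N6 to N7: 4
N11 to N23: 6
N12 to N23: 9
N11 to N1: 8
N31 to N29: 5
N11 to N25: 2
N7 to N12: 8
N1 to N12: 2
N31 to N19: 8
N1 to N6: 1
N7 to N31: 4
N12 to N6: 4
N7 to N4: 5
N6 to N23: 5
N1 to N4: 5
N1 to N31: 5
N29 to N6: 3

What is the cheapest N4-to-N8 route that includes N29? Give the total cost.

Shortest N4→N29: N4–N31–N29 = 7
Shortest N29→N8: N29–N6–N8 = 6
Total via N29: 7 + 6 = 13.

13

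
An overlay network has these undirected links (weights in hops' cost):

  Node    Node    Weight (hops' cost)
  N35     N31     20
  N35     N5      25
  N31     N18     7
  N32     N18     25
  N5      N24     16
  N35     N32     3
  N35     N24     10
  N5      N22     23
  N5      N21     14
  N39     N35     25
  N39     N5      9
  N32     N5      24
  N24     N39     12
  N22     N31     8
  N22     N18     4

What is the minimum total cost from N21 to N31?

45 hops' cost

Candidate routes:
N21–N5–N22–N18–N31: 14+23+4+7 = 48
N21–N5–N35–N31: 14+25+20 = 59
N21–N5–N22–N31: 14+23+8 = 45
The minimum is 45 hops' cost via N21–N5–N22–N31.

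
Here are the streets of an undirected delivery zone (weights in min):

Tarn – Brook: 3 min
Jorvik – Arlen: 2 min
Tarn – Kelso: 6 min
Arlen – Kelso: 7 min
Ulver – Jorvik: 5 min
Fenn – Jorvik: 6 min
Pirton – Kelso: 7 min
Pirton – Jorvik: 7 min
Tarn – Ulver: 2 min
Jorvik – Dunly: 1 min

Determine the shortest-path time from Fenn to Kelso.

15 min

Settle nodes by increasing distance from Fenn:
Fenn: 0
Jorvik: 6  (via Fenn)
Dunly: 7  (via Jorvik)
Arlen: 8  (via Jorvik)
Ulver: 11  (via Jorvik)
Tarn: 13  (via Ulver)
Pirton: 13  (via Jorvik)
Kelso: 15  (via Arlen)
Shortest route: Fenn–Jorvik–Arlen–Kelso = 15 min.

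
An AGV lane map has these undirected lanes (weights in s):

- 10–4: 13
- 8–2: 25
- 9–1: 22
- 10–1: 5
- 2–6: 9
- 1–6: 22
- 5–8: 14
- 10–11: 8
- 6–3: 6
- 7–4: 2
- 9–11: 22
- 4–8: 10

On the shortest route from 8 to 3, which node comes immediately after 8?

Candidate routes:
8 → 2 → 6 → 3: 25+9+6 = 40
8 → 4 → 10 → 1 → 6 → 3: 10+13+5+22+6 = 56
Cheapest is 8 → 2 → 6 → 3 at 40 s.
So from 8 the first move is to 2.

2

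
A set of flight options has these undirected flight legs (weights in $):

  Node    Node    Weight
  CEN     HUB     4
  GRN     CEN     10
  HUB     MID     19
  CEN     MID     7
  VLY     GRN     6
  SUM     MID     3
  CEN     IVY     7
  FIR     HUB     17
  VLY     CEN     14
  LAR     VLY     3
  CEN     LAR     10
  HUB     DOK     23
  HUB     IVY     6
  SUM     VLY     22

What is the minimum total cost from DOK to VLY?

Running Dijkstra from DOK:
DOK: 0
HUB: 23  (via DOK)
CEN: 27  (via HUB)
IVY: 29  (via HUB)
MID: 34  (via CEN)
SUM: 37  (via MID)
GRN: 37  (via CEN)
LAR: 37  (via CEN)
FIR: 40  (via HUB)
VLY: 40  (via LAR)
Shortest route: DOK–HUB–CEN–LAR–VLY = $40.

$40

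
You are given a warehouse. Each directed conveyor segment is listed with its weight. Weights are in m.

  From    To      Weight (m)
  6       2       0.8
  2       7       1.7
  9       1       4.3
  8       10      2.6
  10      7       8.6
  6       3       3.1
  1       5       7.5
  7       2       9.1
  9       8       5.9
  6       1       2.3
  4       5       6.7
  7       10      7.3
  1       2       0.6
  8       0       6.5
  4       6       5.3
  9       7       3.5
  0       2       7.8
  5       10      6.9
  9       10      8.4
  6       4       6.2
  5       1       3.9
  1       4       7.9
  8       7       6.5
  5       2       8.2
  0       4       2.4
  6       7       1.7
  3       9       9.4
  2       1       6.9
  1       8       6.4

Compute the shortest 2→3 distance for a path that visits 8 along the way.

Best 2 to 8: 2–1–8 costing 13.3
Best 8 to 3: 8–0–4–6–3 costing 17.3
Total via 8: 13.3 + 17.3 = 30.6 m.

30.6 m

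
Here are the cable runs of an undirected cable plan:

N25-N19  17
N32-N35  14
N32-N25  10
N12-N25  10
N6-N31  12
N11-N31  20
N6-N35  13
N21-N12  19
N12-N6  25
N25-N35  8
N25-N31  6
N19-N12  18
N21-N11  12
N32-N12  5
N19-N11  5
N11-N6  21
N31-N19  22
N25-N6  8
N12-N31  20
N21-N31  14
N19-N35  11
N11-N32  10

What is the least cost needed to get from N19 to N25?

Settle nodes by increasing distance from N19:
N19: 0
N11: 5  (via N19)
N35: 11  (via N19)
N32: 15  (via N11)
N21: 17  (via N11)
N25: 17  (via N19)
Shortest route: N19 → N25 = 17.

17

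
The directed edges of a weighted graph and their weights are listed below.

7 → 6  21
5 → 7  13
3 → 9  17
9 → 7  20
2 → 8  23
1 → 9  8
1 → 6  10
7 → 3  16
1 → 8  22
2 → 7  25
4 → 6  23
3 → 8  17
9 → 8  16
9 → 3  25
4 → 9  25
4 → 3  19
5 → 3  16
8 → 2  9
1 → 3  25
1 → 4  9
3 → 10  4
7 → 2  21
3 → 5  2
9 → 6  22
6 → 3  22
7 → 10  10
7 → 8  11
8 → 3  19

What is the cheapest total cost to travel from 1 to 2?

31

Settle nodes by increasing distance from 1:
1: 0
9: 8  (via 1)
4: 9  (via 1)
6: 10  (via 1)
8: 22  (via 1)
3: 25  (via 1)
5: 27  (via 3)
7: 28  (via 9)
10: 29  (via 3)
2: 31  (via 8)
Shortest route: 1–8–2 = 31.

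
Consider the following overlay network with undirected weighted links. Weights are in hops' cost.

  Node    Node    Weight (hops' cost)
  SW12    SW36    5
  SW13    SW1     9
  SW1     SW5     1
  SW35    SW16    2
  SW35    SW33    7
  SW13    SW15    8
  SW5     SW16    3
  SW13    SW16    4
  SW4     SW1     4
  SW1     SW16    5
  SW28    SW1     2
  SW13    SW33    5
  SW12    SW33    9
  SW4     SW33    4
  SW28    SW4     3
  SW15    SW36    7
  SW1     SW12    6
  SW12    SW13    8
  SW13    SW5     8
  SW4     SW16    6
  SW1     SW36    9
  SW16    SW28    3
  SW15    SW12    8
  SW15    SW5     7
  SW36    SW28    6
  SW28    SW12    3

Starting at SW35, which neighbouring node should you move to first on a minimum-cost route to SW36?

SW16

Candidate routes:
SW35 → SW16 → SW28 → SW36: 2+3+6 = 11
SW35 → SW16 → SW5 → SW1 → SW36: 2+3+1+9 = 15
SW35 → SW16 → SW28 → SW12 → SW36: 2+3+3+5 = 13
SW35 → SW16 → SW5 → SW1 → SW28 → SW36: 2+3+1+2+6 = 14
The minimum is 11 hops' cost via SW35 → SW16 → SW28 → SW36.
So from SW35 the first move is to SW16.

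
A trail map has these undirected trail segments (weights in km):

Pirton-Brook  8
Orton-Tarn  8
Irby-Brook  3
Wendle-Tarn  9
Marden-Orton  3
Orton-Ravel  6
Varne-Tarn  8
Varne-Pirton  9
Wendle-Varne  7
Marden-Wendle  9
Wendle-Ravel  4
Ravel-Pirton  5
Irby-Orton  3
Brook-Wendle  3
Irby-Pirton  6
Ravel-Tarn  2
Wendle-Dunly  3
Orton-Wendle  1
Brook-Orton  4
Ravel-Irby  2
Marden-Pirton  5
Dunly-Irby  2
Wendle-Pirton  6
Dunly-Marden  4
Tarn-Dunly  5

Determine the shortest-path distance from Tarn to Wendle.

Settle nodes by increasing distance from Tarn:
Tarn: 0
Ravel: 2  (via Tarn)
Irby: 4  (via Ravel)
Dunly: 5  (via Tarn)
Wendle: 6  (via Ravel)
Shortest route: Tarn → Ravel → Wendle = 6 km.

6 km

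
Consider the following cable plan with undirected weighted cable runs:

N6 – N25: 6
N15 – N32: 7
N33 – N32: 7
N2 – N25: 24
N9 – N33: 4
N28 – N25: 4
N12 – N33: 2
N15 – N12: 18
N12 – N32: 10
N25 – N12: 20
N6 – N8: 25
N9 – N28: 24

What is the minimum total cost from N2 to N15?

60

Running Dijkstra from N2:
N2: 0
N25: 24  (via N2)
N28: 28  (via N25)
N6: 30  (via N25)
N12: 44  (via N25)
N33: 46  (via N12)
N9: 50  (via N33)
N32: 53  (via N33)
N8: 55  (via N6)
N15: 60  (via N32)
Shortest route: N2 → N25 → N12 → N33 → N32 → N15 = 60.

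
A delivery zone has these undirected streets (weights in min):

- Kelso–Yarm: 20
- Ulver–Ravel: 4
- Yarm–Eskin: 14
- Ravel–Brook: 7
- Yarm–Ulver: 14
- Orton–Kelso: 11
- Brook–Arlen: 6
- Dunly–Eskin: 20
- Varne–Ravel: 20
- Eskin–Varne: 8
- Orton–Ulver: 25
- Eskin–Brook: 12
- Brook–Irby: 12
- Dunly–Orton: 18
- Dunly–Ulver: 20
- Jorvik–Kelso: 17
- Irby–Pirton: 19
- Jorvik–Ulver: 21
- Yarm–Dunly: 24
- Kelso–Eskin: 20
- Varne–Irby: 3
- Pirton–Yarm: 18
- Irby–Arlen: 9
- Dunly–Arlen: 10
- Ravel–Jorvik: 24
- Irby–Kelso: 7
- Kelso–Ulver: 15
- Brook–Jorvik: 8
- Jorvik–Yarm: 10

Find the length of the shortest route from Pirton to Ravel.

Compare a few routes:
Pirton–Yarm–Ulver–Ravel: 18+14+4 = 36
Pirton–Irby–Brook–Ravel: 19+12+7 = 38
The minimum is 36 min via Pirton–Yarm–Ulver–Ravel.

36 min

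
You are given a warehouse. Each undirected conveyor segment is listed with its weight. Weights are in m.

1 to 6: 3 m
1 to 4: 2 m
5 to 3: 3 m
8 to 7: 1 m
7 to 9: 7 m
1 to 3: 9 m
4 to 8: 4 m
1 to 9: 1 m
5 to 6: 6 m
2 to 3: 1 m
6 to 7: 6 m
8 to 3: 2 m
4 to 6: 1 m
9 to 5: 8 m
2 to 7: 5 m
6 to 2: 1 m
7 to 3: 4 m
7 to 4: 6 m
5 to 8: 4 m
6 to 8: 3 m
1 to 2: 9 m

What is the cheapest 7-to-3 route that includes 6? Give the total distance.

6 m

Best 7 to 6: 7–8–6 costing 4
Best 6 to 3: 6–2–3 costing 2
Total via 6: 4 + 2 = 6 m.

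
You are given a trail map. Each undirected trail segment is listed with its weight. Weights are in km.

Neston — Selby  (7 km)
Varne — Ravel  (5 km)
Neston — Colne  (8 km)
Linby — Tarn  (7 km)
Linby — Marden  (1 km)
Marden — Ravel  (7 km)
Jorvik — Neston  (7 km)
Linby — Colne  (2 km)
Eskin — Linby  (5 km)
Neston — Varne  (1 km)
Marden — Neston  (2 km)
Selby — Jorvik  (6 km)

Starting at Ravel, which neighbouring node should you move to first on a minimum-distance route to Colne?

Enumerating some paths:
Ravel → Varne → Neston → Marden → Linby → Colne: 5+1+2+1+2 = 11
Ravel → Marden → Linby → Colne: 7+1+2 = 10
Cheapest is Ravel → Marden → Linby → Colne at 10 km.
So from Ravel the first move is to Marden.

Marden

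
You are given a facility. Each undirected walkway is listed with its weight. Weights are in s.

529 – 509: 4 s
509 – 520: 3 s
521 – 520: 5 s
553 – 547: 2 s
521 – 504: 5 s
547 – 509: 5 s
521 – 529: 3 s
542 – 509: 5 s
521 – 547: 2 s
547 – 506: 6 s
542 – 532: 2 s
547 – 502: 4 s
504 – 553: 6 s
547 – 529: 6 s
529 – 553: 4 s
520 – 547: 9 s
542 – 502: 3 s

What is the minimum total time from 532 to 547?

9 s

Running Dijkstra from 532:
532: 0
542: 2  (via 532)
502: 5  (via 542)
509: 7  (via 542)
547: 9  (via 502)
Shortest route: 532 → 542 → 502 → 547 = 9 s.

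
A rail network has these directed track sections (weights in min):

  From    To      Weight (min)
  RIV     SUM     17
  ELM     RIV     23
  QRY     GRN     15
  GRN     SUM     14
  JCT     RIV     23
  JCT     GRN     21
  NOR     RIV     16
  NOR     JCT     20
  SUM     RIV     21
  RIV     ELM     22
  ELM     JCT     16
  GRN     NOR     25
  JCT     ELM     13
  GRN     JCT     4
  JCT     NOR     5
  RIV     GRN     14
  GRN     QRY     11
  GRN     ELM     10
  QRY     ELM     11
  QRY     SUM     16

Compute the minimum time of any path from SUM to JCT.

39 min

Running Dijkstra from SUM:
SUM: 0
RIV: 21  (via SUM)
GRN: 35  (via RIV)
JCT: 39  (via GRN)
Shortest route: SUM → RIV → GRN → JCT = 39 min.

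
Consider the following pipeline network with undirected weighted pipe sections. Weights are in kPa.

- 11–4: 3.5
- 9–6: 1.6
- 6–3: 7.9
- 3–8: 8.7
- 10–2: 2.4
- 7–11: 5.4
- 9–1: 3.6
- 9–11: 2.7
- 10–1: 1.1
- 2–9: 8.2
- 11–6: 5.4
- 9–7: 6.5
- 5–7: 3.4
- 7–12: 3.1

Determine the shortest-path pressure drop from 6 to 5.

11.5 kPa

Candidate routes:
6 → 11 → 7 → 5: 5.4+5.4+3.4 = 14.2
6 → 9 → 11 → 7 → 5: 1.6+2.7+5.4+3.4 = 13.1
6 → 9 → 7 → 5: 1.6+6.5+3.4 = 11.5
Cheapest is 6 → 9 → 7 → 5 at 11.5 kPa.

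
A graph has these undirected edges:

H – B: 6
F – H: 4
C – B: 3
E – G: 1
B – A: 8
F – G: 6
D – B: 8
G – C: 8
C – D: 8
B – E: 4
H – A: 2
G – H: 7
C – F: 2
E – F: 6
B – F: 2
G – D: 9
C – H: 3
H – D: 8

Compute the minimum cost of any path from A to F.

6

Settle nodes by increasing distance from A:
A: 0
H: 2  (via A)
C: 5  (via H)
F: 6  (via H)
Shortest route: A → H → F = 6.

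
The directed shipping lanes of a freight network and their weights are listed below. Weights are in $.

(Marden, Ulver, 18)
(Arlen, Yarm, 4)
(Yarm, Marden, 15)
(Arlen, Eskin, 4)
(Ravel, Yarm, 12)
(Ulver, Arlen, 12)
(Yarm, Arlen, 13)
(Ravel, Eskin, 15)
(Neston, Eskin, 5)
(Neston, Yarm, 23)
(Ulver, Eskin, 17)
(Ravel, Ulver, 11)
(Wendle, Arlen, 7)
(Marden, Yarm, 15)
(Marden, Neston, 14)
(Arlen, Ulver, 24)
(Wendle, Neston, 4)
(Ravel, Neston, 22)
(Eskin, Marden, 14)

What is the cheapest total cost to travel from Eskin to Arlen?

Candidate routes:
Eskin–Marden–Ulver–Arlen: 14+18+12 = 44
Eskin–Marden–Yarm–Arlen: 14+15+13 = 42
Eskin–Marden–Neston–Yarm–Arlen: 14+14+23+13 = 64
Cheapest is Eskin–Marden–Yarm–Arlen at $42.

$42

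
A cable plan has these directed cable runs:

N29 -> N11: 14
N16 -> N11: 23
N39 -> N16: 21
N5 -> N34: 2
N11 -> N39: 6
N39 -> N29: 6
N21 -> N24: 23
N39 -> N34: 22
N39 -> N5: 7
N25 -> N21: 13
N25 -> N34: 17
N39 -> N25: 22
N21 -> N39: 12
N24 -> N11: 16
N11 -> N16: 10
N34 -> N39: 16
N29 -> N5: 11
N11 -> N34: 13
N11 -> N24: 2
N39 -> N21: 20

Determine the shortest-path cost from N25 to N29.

Running Dijkstra from N25:
N25: 0
N21: 13  (via N25)
N34: 17  (via N25)
N39: 25  (via N21)
N29: 31  (via N39)
Shortest route: N25–N21–N39–N29 = 31.

31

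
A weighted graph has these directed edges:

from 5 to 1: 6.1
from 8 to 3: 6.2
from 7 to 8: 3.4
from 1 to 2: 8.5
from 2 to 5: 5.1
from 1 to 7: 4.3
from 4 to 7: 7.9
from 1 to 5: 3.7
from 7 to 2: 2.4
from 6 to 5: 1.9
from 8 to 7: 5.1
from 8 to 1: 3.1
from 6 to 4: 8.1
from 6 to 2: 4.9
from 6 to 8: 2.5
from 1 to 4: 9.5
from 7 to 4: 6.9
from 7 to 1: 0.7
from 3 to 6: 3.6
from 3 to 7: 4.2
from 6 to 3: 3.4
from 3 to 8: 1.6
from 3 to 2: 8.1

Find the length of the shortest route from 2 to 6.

Candidate routes:
2–5–1–7–8–3–6: 5.1+6.1+4.3+3.4+6.2+3.6 = 28.7
2–5–1–4–7–8–3–6: 5.1+6.1+9.5+7.9+3.4+6.2+3.6 = 41.8
The minimum is 28.7 via 2–5–1–7–8–3–6.

28.7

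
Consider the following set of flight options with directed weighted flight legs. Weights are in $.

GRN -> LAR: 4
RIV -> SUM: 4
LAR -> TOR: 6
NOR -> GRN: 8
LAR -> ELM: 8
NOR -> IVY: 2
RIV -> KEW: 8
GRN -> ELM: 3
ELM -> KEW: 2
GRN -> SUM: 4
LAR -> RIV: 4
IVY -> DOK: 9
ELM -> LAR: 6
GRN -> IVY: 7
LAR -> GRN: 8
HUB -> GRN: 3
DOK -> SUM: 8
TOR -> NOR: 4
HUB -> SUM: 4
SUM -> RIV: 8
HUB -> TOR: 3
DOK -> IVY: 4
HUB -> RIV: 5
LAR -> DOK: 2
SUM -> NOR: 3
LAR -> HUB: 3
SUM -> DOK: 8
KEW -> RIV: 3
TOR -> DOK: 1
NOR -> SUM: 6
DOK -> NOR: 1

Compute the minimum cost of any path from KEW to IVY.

$12

Compare a few routes:
KEW - RIV - SUM - NOR - IVY: 3+4+3+2 = 12
KEW - RIV - SUM - NOR - GRN - IVY: 3+4+3+8+7 = 25
KEW - RIV - SUM - DOK - IVY: 3+4+8+4 = 19
KEW - RIV - SUM - DOK - NOR - IVY: 3+4+8+1+2 = 18
The minimum is $12 via KEW - RIV - SUM - NOR - IVY.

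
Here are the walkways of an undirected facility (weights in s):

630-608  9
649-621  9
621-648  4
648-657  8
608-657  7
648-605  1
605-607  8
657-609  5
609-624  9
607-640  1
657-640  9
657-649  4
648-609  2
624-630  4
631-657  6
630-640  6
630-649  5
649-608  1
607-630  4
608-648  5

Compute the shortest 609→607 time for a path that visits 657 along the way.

15 s

Shortest 609→657: 609 → 657 = 5
Best 657 to 607: 657 → 640 → 607 costing 10
Total via 657: 5 + 10 = 15 s.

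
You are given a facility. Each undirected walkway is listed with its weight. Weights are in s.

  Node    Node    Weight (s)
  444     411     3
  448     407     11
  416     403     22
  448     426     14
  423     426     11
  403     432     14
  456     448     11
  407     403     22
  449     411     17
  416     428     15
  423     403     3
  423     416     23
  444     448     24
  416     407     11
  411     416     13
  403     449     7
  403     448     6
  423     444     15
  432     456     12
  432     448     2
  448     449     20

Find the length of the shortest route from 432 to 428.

39 s

Enumerating some paths:
432 - 448 - 403 - 423 - 416 - 428: 2+6+3+23+15 = 49
432 - 403 - 416 - 428: 14+22+15 = 51
432 - 448 - 407 - 416 - 428: 2+11+11+15 = 39
432 - 448 - 403 - 416 - 428: 2+6+22+15 = 45
Cheapest is 432 - 448 - 407 - 416 - 428 at 39 s.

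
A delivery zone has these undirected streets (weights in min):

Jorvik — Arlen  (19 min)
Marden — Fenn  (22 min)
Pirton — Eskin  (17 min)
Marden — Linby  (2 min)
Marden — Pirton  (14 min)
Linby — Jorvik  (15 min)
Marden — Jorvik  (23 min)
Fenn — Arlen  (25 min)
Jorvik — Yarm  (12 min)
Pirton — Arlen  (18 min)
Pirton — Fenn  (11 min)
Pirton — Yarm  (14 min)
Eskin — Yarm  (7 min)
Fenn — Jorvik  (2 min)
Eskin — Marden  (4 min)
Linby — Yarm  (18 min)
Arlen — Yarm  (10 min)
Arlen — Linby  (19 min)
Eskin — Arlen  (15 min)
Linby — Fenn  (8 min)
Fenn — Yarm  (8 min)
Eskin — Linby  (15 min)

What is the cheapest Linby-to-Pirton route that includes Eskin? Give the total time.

Shortest Linby→Eskin: Linby–Marden–Eskin = 6
Shortest Eskin→Pirton: Eskin–Pirton = 17
Total via Eskin: 6 + 17 = 23 min.

23 min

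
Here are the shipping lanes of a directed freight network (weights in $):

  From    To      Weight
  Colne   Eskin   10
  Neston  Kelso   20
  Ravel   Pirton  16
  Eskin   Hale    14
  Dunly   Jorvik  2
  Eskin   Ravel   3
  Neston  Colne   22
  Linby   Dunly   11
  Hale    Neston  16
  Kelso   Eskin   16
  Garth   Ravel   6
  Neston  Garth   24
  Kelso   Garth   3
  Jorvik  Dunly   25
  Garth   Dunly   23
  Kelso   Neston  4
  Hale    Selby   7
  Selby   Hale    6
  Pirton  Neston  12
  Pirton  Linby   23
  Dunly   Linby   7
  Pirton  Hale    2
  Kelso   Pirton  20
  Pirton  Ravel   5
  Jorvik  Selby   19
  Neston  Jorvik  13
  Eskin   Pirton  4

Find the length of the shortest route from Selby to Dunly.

Running Dijkstra from Selby:
Selby: 0
Hale: 6  (via Selby)
Neston: 22  (via Hale)
Jorvik: 35  (via Neston)
Kelso: 42  (via Neston)
Colne: 44  (via Neston)
Garth: 45  (via Kelso)
Ravel: 51  (via Garth)
Eskin: 54  (via Colne)
Pirton: 58  (via Eskin)
Dunly: 60  (via Jorvik)
Shortest route: Selby–Hale–Neston–Jorvik–Dunly = $60.

$60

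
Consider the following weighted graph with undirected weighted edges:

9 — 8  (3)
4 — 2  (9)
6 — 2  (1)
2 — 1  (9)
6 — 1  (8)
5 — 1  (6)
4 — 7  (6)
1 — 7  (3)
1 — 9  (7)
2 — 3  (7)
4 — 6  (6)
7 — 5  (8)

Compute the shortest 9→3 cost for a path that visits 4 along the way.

30

Best 9 to 4: 9–1–7–4 costing 16
Shortest 4→3: 4–6–2–3 = 14
Total via 4: 16 + 14 = 30.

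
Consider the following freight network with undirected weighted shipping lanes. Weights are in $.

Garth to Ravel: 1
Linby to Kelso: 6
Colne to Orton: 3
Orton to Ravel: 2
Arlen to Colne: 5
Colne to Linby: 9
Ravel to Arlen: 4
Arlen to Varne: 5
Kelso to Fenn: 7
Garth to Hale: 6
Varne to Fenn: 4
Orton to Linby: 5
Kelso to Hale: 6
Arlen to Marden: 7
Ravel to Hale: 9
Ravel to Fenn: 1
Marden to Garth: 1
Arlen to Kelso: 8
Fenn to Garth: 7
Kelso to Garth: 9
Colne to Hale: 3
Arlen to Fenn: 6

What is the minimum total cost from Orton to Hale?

$6

Shortest distances from Orton:
Orton: 0
Ravel: 2  (via Orton)
Colne: 3  (via Orton)
Fenn: 3  (via Ravel)
Garth: 3  (via Ravel)
Marden: 4  (via Garth)
Linby: 5  (via Orton)
Arlen: 6  (via Ravel)
Hale: 6  (via Colne)
Shortest route: Orton → Colne → Hale = $6.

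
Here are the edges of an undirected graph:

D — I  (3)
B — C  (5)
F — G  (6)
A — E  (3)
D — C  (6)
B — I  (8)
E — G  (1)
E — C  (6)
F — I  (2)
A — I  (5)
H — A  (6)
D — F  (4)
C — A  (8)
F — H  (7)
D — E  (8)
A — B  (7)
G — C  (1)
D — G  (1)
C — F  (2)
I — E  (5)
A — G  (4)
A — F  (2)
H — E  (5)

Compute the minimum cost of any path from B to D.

7

Running Dijkstra from B:
B: 0
C: 5  (via B)
G: 6  (via C)
A: 7  (via B)
D: 7  (via G)
Shortest route: B → C → G → D = 7.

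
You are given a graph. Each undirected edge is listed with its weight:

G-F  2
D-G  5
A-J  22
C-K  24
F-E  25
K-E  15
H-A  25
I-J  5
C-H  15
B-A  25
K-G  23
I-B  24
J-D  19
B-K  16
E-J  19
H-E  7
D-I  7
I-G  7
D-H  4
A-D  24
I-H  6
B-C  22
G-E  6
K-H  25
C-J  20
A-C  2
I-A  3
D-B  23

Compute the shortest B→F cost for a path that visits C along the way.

36

Shortest B→C: B–C = 22
Shortest C→F: C–A–I–G–F = 14
Total via C: 22 + 14 = 36.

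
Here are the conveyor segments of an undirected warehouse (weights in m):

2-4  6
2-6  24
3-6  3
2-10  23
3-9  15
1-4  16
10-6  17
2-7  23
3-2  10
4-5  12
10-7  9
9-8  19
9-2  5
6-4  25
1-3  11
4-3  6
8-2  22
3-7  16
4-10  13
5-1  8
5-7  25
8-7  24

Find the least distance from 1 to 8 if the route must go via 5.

48 m

Best 1 to 5: 1–5 costing 8
Shortest 5→8: 5–4–2–8 = 40
Total via 5: 8 + 40 = 48 m.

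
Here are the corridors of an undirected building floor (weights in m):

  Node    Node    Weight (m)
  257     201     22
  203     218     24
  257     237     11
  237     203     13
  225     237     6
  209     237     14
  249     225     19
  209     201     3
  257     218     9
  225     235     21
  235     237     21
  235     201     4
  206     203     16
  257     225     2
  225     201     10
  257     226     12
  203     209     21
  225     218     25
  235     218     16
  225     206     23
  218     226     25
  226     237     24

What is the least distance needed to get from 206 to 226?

37 m

Candidate routes:
206 - 225 - 237 - 257 - 226: 23+6+11+12 = 52
206 - 203 - 237 - 257 - 226: 16+13+11+12 = 52
206 - 203 - 237 - 225 - 257 - 226: 16+13+6+2+12 = 49
206 - 225 - 257 - 226: 23+2+12 = 37
The minimum is 37 m via 206 - 225 - 257 - 226.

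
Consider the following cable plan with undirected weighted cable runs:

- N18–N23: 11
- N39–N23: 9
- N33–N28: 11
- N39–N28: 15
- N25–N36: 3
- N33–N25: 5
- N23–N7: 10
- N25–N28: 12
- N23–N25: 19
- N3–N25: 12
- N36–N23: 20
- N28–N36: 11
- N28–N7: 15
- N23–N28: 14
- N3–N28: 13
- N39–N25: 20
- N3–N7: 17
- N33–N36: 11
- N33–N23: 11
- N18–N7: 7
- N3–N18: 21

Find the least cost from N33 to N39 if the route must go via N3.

45

Best N33 to N3: N33–N25–N3 costing 17
Best N3 to N39: N3–N28–N39 costing 28
Total via N3: 17 + 28 = 45.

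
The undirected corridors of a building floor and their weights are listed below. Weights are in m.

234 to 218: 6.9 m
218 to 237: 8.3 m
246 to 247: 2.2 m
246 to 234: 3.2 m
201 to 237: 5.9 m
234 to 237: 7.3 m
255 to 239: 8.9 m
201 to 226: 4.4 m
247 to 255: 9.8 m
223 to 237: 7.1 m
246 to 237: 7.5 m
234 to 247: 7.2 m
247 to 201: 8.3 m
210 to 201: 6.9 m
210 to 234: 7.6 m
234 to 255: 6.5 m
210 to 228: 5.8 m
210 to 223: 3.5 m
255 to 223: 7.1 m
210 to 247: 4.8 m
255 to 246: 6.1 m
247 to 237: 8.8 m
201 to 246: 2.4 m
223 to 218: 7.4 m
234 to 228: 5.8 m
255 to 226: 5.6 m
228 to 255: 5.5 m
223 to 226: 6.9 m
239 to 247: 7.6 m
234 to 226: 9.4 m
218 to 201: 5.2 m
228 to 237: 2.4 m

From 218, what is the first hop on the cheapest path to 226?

Candidate routes:
218–223–226: 7.4+6.9 = 14.3
218–201–226: 5.2+4.4 = 9.6
Cheapest is 218–201–226 at 9.6 m.
So from 218 the first move is to 201.

201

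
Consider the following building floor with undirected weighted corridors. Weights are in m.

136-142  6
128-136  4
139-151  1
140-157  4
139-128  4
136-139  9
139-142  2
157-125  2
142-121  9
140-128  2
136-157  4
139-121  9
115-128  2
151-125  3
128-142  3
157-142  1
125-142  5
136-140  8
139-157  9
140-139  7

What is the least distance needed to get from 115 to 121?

14 m

Running Dijkstra from 115:
115: 0
128: 2  (via 115)
140: 4  (via 128)
142: 5  (via 128)
157: 6  (via 142)
136: 6  (via 128)
139: 6  (via 128)
151: 7  (via 139)
125: 8  (via 157)
121: 14  (via 142)
Shortest route: 115–128–142–121 = 14 m.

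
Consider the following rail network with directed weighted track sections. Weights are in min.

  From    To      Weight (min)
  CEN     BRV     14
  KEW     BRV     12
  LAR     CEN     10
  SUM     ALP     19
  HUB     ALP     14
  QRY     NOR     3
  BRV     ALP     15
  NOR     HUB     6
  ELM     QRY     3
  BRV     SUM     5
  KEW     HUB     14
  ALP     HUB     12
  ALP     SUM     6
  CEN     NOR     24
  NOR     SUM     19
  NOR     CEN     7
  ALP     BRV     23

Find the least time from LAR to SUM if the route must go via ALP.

45 min

Best LAR to ALP: LAR → CEN → BRV → ALP costing 39
Shortest ALP→SUM: ALP → SUM = 6
Total via ALP: 39 + 6 = 45 min.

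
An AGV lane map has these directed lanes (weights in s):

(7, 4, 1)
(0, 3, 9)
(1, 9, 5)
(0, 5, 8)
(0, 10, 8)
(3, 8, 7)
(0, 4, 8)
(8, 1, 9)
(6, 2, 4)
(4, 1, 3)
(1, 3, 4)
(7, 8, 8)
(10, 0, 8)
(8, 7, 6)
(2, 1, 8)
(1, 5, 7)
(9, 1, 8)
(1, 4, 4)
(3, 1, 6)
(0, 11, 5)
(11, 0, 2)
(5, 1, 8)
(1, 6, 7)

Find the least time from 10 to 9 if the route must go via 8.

38 s

Shortest 10→8: 10–0–3–8 = 24
Best 8 to 9: 8–1–9 costing 14
Total via 8: 24 + 14 = 38 s.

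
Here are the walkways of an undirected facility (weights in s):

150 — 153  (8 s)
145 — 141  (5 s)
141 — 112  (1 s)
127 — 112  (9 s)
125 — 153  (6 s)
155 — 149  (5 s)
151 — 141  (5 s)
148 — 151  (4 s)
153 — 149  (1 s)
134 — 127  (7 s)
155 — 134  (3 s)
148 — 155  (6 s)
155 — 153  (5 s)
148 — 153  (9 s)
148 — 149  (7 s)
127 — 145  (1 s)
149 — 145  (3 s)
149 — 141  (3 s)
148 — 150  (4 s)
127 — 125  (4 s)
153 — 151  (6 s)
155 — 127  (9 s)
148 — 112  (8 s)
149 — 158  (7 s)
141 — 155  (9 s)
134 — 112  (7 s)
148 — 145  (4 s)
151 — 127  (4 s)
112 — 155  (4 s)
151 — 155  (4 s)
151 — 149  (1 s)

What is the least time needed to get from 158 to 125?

14 s

Compare a few routes:
158–149–145–127–125: 7+3+1+4 = 15
158–149–153–125: 7+1+6 = 14
The minimum is 14 s via 158–149–153–125.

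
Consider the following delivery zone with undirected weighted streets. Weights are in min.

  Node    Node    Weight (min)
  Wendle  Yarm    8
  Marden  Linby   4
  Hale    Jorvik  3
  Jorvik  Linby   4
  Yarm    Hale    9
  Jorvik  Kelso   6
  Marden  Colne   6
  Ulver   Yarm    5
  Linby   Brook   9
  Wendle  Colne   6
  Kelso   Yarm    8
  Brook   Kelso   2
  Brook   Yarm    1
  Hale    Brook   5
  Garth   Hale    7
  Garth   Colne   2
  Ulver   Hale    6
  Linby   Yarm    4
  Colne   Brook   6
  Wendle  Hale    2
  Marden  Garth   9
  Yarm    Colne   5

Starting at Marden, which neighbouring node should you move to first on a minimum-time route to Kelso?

Linby

Enumerating some paths:
Marden → Linby → Yarm → Brook → Kelso: 4+4+1+2 = 11
Marden → Colne → Yarm → Brook → Kelso: 6+5+1+2 = 14
The minimum is 11 min via Marden → Linby → Yarm → Brook → Kelso.
So from Marden the first move is to Linby.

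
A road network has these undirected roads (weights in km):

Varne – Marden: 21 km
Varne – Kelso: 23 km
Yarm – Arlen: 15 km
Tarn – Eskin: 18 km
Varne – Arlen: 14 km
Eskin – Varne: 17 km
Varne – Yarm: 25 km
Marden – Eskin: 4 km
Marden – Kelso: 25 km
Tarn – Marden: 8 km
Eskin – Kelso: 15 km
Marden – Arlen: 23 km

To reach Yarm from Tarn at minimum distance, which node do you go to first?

Candidate routes:
Tarn → Marden → Varne → Yarm: 8+21+25 = 54
Tarn → Marden → Eskin → Varne → Yarm: 8+4+17+25 = 54
Tarn → Marden → Arlen → Yarm: 8+23+15 = 46
Cheapest is Tarn → Marden → Arlen → Yarm at 46 km.
So from Tarn the first move is to Marden.

Marden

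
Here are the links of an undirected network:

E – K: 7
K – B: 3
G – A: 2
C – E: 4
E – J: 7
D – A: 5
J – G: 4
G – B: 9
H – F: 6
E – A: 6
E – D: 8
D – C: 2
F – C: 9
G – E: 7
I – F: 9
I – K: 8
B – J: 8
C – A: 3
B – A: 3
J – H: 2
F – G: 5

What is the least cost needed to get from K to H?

Shortest distances from K:
K: 0
B: 3  (via K)
A: 6  (via B)
E: 7  (via K)
G: 8  (via A)
I: 8  (via K)
C: 9  (via A)
D: 11  (via A)
J: 11  (via B)
F: 13  (via G)
H: 13  (via J)
Shortest route: K–B–J–H = 13.

13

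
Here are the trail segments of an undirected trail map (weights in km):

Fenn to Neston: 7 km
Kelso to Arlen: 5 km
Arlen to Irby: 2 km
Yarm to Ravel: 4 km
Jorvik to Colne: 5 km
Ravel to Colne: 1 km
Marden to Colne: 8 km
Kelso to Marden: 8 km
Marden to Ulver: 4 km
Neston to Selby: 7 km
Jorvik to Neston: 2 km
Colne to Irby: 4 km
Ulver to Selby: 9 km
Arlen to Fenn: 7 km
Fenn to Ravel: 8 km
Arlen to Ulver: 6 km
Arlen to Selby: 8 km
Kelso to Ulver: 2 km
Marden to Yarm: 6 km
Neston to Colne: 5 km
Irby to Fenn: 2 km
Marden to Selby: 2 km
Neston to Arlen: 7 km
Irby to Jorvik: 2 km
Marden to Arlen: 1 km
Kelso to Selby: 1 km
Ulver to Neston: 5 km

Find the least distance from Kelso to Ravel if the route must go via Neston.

Best Kelso to Neston: Kelso–Ulver–Neston costing 7
Shortest Neston→Ravel: Neston–Colne–Ravel = 6
Total via Neston: 7 + 6 = 13 km.

13 km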